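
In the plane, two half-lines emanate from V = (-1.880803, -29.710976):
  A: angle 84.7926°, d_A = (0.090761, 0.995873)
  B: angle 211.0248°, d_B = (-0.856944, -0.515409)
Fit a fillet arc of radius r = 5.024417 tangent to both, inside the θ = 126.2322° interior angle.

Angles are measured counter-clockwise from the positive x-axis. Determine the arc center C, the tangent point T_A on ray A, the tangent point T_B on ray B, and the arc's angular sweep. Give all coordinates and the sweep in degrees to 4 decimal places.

bisector direction at 147.9087° = (-0.847203,0.531270)
center distance |VC| = r/sin(θ/2) = 5.024417/sin(63.1161°) = 5.633230
C = V + |VC|·bis = (-6.6533,-26.7182)
T_A = V + ((C−V)·d_A)·d_A = V + 2.5473·d_A = (-1.6496,-27.1742)
T_B = V + ((C−V)·d_B)·d_B = V + 2.5473·d_B = (-4.0637,-31.0239)
sweep = 180° − θ = 53.7678°

center=(-6.6533,-26.7182) T_A=(-1.6496,-27.1742) T_B=(-4.0637,-31.0239) sweep=53.7678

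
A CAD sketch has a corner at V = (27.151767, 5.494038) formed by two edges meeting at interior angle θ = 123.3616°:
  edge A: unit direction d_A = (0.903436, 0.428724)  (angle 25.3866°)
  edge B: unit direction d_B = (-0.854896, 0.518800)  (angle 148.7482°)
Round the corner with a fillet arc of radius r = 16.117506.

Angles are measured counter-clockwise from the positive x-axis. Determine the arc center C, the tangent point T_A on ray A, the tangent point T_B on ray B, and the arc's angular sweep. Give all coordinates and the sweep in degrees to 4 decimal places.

center=(28.0885,23.7788) T_A=(34.9984,9.2177) T_B=(19.7267,10.0000) sweep=56.6384

bisector direction at 87.0674° = (0.051161,0.998690)
center distance |VC| = r/sin(θ/2) = 16.117506/sin(61.6808°) = 18.308723
C = V + |VC|·bis = (28.0885,23.7788)
T_A = V + ((C−V)·d_A)·d_A = V + 8.6854·d_A = (34.9984,9.2177)
T_B = V + ((C−V)·d_B)·d_B = V + 8.6854·d_B = (19.7267,10.0000)
sweep = 180° − θ = 56.6384°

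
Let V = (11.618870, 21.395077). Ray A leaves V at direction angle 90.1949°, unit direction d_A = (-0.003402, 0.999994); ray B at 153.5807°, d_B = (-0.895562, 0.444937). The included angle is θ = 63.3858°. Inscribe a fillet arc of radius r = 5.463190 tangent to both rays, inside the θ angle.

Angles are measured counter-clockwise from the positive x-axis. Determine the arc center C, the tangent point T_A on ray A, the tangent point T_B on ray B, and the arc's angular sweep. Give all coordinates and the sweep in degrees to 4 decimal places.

center=(6.1256,30.2246) T_A=(11.5888,30.2431) T_B=(3.6948,25.3319) sweep=116.6142

bisector direction at 121.8878° = (-0.528258,0.849084)
center distance |VC| = r/sin(θ/2) = 5.463190/sin(31.6929°) = 10.398822
C = V + |VC|·bis = (6.1256,30.2246)
T_A = V + ((C−V)·d_A)·d_A = V + 8.8481·d_A = (11.5888,30.2431)
T_B = V + ((C−V)·d_B)·d_B = V + 8.8481·d_B = (3.6948,25.3319)
sweep = 180° − θ = 116.6142°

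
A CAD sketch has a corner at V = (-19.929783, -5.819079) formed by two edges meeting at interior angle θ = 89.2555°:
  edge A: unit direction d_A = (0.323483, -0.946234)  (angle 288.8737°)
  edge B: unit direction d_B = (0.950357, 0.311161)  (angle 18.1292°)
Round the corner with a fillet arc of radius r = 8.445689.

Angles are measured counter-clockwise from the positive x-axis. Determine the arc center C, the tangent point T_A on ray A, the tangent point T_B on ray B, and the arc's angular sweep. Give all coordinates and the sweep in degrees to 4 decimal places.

center=(-9.1704,-11.1832) T_A=(-17.1620,-13.9152) T_B=(-11.7984,-3.1567) sweep=90.7445

bisector direction at 333.5014° = (0.894946,-0.446175)
center distance |VC| = r/sin(θ/2) = 8.445689/sin(44.6277°) = 12.022370
C = V + |VC|·bis = (-9.1704,-11.1832)
T_A = V + ((C−V)·d_A)·d_A = V + 8.5562·d_A = (-17.1620,-13.9152)
T_B = V + ((C−V)·d_B)·d_B = V + 8.5562·d_B = (-11.7984,-3.1567)
sweep = 180° − θ = 90.7445°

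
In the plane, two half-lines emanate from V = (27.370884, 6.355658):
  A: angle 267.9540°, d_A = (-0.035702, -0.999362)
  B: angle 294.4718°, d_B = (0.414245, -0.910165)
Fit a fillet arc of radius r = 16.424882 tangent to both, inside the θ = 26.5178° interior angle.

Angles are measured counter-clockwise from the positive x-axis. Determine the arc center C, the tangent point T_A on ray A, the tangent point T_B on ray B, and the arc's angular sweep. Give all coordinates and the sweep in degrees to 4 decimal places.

center=(41.2967,-63.8917) T_A=(24.8823,-63.3053) T_B=(56.2460,-57.0878) sweep=153.4822

bisector direction at 281.2129° = (0.194455,-0.980911)
center distance |VC| = r/sin(θ/2) = 16.424882/sin(13.2589°) = 71.614425
C = V + |VC|·bis = (41.2967,-63.8917)
T_A = V + ((C−V)·d_A)·d_A = V + 69.7054·d_A = (24.8823,-63.3053)
T_B = V + ((C−V)·d_B)·d_B = V + 69.7054·d_B = (56.2460,-57.0878)
sweep = 180° − θ = 153.4822°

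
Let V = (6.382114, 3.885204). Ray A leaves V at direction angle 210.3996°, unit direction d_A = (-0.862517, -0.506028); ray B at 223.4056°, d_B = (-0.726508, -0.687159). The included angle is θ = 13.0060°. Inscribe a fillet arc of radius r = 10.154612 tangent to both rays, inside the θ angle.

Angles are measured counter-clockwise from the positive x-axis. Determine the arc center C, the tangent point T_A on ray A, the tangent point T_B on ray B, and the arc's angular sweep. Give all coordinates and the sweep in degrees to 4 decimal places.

bisector direction at 216.9026° = (-0.799657,-0.600457)
center distance |VC| = r/sin(θ/2) = 10.154612/sin(6.5030°) = 89.661302
C = V + |VC|·bis = (-65.3162,-49.9525)
T_A = V + ((C−V)·d_A)·d_A = V + 89.0844·d_A = (-70.4547,-41.1940)
T_B = V + ((C−V)·d_B)·d_B = V + 89.0844·d_B = (-58.3384,-57.3299)
sweep = 180° − θ = 166.9940°

center=(-65.3162,-49.9525) T_A=(-70.4547,-41.1940) T_B=(-58.3384,-57.3299) sweep=166.9940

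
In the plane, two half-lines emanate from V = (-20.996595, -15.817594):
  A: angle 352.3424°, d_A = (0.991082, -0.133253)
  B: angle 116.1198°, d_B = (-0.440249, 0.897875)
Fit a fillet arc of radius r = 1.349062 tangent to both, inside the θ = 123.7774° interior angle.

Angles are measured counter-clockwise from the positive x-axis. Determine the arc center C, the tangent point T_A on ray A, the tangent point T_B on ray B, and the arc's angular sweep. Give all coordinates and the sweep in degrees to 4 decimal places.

bisector direction at 54.2311° = (0.584517,0.811381)
center distance |VC| = r/sin(θ/2) = 1.349062/sin(61.8887°) = 1.529490
C = V + |VC|·bis = (-20.1026,-14.5766)
T_A = V + ((C−V)·d_A)·d_A = V + 0.7207·d_A = (-20.2823,-15.9136)
T_B = V + ((C−V)·d_B)·d_B = V + 0.7207·d_B = (-21.3139,-15.1705)
sweep = 180° − θ = 56.2226°

center=(-20.1026,-14.5766) T_A=(-20.2823,-15.9136) T_B=(-21.3139,-15.1705) sweep=56.2226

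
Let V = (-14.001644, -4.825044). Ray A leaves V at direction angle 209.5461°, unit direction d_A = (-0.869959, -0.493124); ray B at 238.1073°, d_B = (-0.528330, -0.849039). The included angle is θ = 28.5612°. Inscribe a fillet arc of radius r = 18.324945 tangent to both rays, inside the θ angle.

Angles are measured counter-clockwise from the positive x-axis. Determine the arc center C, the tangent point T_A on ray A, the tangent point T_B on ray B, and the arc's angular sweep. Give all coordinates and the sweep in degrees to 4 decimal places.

center=(-67.5966,-56.2687) T_A=(-76.6330,-40.3267) T_B=(-52.0380,-65.9503) sweep=151.4388

bisector direction at 223.8267° = (-0.721438,-0.692479)
center distance |VC| = r/sin(θ/2) = 18.324945/sin(14.2806°) = 74.289044
C = V + |VC|·bis = (-67.5966,-56.2687)
T_A = V + ((C−V)·d_A)·d_A = V + 71.9935·d_A = (-76.6330,-40.3267)
T_B = V + ((C−V)·d_B)·d_B = V + 71.9935·d_B = (-52.0380,-65.9503)
sweep = 180° − θ = 151.4388°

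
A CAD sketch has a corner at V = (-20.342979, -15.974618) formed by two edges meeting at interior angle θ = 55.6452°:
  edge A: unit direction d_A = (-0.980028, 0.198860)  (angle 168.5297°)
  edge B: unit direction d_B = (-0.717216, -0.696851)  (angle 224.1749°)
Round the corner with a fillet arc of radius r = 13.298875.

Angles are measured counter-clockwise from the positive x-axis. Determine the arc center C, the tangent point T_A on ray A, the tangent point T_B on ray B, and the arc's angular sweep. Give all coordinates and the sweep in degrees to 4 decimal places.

bisector direction at 196.3523° = (-0.959549,-0.281543)
center distance |VC| = r/sin(θ/2) = 13.298875/sin(27.8226°) = 28.493385
C = V + |VC|·bis = (-47.6838,-23.9967)
T_A = V + ((C−V)·d_A)·d_A = V + 25.1995·d_A = (-45.0392,-10.9635)
T_B = V + ((C−V)·d_B)·d_B = V + 25.1995·d_B = (-38.4164,-33.5349)
sweep = 180° − θ = 124.3548°

center=(-47.6838,-23.9967) T_A=(-45.0392,-10.9635) T_B=(-38.4164,-33.5349) sweep=124.3548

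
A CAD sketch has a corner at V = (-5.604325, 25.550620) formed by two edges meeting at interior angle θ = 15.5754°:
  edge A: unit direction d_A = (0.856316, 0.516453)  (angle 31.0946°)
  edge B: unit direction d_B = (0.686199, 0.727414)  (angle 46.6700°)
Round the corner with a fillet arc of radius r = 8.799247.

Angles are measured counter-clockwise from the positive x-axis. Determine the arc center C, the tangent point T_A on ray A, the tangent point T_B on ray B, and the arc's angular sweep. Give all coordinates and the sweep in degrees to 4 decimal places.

bisector direction at 38.8823° = (0.778437,0.627723)
center distance |VC| = r/sin(θ/2) = 8.799247/sin(7.7877°) = 64.937712
C = V + |VC|·bis = (44.9456,66.3135)
T_A = V + ((C−V)·d_A)·d_A = V + 64.3388·d_A = (49.4900,58.7786)
T_B = V + ((C−V)·d_B)·d_B = V + 64.3388·d_B = (38.5449,72.3515)
sweep = 180° − θ = 164.4246°

center=(44.9456,66.3135) T_A=(49.4900,58.7786) T_B=(38.5449,72.3515) sweep=164.4246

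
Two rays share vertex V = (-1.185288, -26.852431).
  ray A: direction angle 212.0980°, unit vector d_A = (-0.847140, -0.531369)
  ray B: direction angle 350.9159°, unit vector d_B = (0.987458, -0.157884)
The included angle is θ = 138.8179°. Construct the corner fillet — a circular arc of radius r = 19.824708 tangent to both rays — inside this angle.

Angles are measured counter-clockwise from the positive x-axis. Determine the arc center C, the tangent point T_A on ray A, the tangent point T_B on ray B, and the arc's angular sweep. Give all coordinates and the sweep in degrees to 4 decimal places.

center=(3.0394,-47.6044) T_A=(-7.4949,-30.8101) T_B=(6.1694,-28.0284) sweep=41.1821

bisector direction at 281.5070° = (0.199487,-0.979901)
center distance |VC| = r/sin(θ/2) = 19.824708/sin(69.4090°) = 21.177653
C = V + |VC|·bis = (3.0394,-47.6044)
T_A = V + ((C−V)·d_A)·d_A = V + 7.4481·d_A = (-7.4949,-30.8101)
T_B = V + ((C−V)·d_B)·d_B = V + 7.4481·d_B = (6.1694,-28.0284)
sweep = 180° − θ = 41.1821°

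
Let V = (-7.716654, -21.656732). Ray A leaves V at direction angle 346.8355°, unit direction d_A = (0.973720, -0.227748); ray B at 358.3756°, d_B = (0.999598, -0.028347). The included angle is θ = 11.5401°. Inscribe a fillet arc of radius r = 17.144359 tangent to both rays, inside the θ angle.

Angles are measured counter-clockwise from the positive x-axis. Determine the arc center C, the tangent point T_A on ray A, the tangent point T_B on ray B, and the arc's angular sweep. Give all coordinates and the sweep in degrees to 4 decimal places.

center=(161.3943,-43.6038) T_A=(157.4897,-60.2976) T_B=(161.8803,-26.4663) sweep=168.4599

bisector direction at 352.6055° = (0.991684,-0.128700)
center distance |VC| = r/sin(θ/2) = 17.144359/sin(5.7701°) = 170.529156
C = V + |VC|·bis = (161.3943,-43.6038)
T_A = V + ((C−V)·d_A)·d_A = V + 169.6652·d_A = (157.4897,-60.2976)
T_B = V + ((C−V)·d_B)·d_B = V + 169.6652·d_B = (161.8803,-26.4663)
sweep = 180° − θ = 168.4599°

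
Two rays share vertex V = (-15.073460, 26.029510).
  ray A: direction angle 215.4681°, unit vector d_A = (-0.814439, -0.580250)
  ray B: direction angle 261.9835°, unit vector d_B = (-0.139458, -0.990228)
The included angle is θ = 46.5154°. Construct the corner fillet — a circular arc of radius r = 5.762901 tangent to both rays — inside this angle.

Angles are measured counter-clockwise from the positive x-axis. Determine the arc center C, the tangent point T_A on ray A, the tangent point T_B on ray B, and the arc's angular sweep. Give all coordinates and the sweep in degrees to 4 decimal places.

center=(-22.6500,13.5557) T_A=(-25.9939,18.2492) T_B=(-16.9434,12.7520) sweep=133.4846

bisector direction at 238.7258° = (-0.519134,-0.854693)
center distance |VC| = r/sin(θ/2) = 5.762901/sin(23.2577°) = 14.594525
C = V + |VC|·bis = (-22.6500,13.5557)
T_A = V + ((C−V)·d_A)·d_A = V + 13.4085·d_A = (-25.9939,18.2492)
T_B = V + ((C−V)·d_B)·d_B = V + 13.4085·d_B = (-16.9434,12.7520)
sweep = 180° − θ = 133.4846°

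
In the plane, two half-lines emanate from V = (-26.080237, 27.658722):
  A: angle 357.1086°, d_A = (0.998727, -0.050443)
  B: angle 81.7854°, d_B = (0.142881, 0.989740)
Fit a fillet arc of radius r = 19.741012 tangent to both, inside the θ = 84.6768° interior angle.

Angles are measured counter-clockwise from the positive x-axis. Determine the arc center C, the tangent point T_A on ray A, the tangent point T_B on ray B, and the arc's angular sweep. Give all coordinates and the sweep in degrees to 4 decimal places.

bisector direction at 39.4470° = (0.772213,0.635364)
center distance |VC| = r/sin(θ/2) = 19.741012/sin(42.3384°) = 29.310728
C = V + |VC|·bis = (-3.4461,46.2817)
T_A = V + ((C−V)·d_A)·d_A = V + 21.6659·d_A = (-4.4419,26.5658)
T_B = V + ((C−V)·d_B)·d_B = V + 21.6659·d_B = (-22.9846,49.1023)
sweep = 180° − θ = 95.3232°

center=(-3.4461,46.2817) T_A=(-4.4419,26.5658) T_B=(-22.9846,49.1023) sweep=95.3232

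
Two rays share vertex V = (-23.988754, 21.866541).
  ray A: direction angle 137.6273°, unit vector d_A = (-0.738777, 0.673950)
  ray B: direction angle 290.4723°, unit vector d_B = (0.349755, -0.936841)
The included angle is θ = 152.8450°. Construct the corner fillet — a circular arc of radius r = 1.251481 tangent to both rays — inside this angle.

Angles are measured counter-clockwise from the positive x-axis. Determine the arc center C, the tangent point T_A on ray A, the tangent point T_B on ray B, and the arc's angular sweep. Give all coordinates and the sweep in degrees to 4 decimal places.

center=(-25.0555,21.1457) T_A=(-24.2120,22.0702) T_B=(-23.8830,21.5834) sweep=27.1550

bisector direction at 214.0498° = (-0.828551,-0.559913)
center distance |VC| = r/sin(θ/2) = 1.251481/sin(76.4225°) = 1.287461
C = V + |VC|·bis = (-25.0555,21.1457)
T_A = V + ((C−V)·d_A)·d_A = V + 0.3022·d_A = (-24.2120,22.0702)
T_B = V + ((C−V)·d_B)·d_B = V + 0.3022·d_B = (-23.8830,21.5834)
sweep = 180° − θ = 27.1550°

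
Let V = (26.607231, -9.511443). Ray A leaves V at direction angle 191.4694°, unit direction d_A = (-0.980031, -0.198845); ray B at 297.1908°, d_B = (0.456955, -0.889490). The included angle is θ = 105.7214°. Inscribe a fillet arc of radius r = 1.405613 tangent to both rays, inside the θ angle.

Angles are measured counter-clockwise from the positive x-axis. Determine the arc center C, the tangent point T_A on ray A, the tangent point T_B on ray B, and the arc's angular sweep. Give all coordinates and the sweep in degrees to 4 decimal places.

center=(25.8434,-11.1007) T_A=(25.5639,-9.7231) T_B=(27.0937,-10.4584) sweep=74.2786

bisector direction at 244.3301° = (-0.433186,-0.901305)
center distance |VC| = r/sin(θ/2) = 1.405613/sin(52.8607°) = 1.763254
C = V + |VC|·bis = (25.8434,-11.1007)
T_A = V + ((C−V)·d_A)·d_A = V + 1.0646·d_A = (25.5639,-9.7231)
T_B = V + ((C−V)·d_B)·d_B = V + 1.0646·d_B = (27.0937,-10.4584)
sweep = 180° − θ = 74.2786°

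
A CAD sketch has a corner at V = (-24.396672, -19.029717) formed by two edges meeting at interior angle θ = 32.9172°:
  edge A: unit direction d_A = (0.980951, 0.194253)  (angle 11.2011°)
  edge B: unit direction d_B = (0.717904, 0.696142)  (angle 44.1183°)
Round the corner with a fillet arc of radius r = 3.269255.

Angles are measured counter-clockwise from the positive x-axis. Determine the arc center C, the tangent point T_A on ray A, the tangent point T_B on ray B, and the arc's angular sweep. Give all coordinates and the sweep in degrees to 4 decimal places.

bisector direction at 27.6597° = (0.885720,0.464219)
center distance |VC| = r/sin(θ/2) = 3.269255/sin(16.4586°) = 11.538990
C = V + |VC|·bis = (-14.1764,-13.6731)
T_A = V + ((C−V)·d_A)·d_A = V + 11.0662·d_A = (-13.5413,-16.8801)
T_B = V + ((C−V)·d_B)·d_B = V + 11.0662·d_B = (-16.4522,-11.3261)
sweep = 180° − θ = 147.0828°

center=(-14.1764,-13.6731) T_A=(-13.5413,-16.8801) T_B=(-16.4522,-11.3261) sweep=147.0828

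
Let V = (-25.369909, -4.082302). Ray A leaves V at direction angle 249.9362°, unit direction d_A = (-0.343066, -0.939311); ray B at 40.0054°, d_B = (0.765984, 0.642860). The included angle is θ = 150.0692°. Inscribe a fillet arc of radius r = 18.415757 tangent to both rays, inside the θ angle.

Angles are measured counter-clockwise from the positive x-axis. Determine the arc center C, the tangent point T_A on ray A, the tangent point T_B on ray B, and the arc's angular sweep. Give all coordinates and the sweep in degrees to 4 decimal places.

center=(-9.7606,-15.0240) T_A=(-27.0587,-8.7061) T_B=(-21.5993,-0.9178) sweep=29.9308

bisector direction at 324.9708° = (0.818860,-0.573994)
center distance |VC| = r/sin(θ/2) = 18.415757/sin(75.0346°) = 19.062314
C = V + |VC|·bis = (-9.7606,-15.0240)
T_A = V + ((C−V)·d_A)·d_A = V + 4.9226·d_A = (-27.0587,-8.7061)
T_B = V + ((C−V)·d_B)·d_B = V + 4.9226·d_B = (-21.5993,-0.9178)
sweep = 180° − θ = 29.9308°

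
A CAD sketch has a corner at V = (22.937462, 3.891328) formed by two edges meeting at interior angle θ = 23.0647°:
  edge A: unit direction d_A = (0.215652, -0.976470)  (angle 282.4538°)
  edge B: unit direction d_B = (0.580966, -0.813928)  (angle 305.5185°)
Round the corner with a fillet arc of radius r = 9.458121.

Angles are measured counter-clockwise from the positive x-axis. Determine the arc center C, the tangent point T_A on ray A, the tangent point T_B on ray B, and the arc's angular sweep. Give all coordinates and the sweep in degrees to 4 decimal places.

bisector direction at 293.9861° = (0.406516,-0.913644)
center distance |VC| = r/sin(θ/2) = 9.458121/sin(11.5323°) = 47.309249
C = V + |VC|·bis = (42.1694,-39.3325)
T_A = V + ((C−V)·d_A)·d_A = V + 46.3542·d_A = (32.9338,-41.3721)
T_B = V + ((C−V)·d_B)·d_B = V + 46.3542·d_B = (49.8676,-33.8376)
sweep = 180° − θ = 156.9353°

center=(42.1694,-39.3325) T_A=(32.9338,-41.3721) T_B=(49.8676,-33.8376) sweep=156.9353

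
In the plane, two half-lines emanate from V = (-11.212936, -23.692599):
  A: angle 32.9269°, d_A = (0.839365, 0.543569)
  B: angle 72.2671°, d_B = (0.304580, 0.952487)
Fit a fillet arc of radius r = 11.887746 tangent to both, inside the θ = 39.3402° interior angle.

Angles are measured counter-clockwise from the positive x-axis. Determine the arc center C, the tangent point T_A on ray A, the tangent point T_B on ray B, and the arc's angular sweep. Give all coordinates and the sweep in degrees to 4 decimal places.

bisector direction at 52.5970° = (0.607417,0.794383)
center distance |VC| = r/sin(θ/2) = 11.887746/sin(19.6701°) = 35.316721
C = V + |VC|·bis = (10.2391,4.3624)
T_A = V + ((C−V)·d_A)·d_A = V + 33.2559·d_A = (16.7009,-5.6158)
T_B = V + ((C−V)·d_B)·d_B = V + 33.2559·d_B = (-1.0839,7.9832)
sweep = 180° − θ = 140.6598°

center=(10.2391,4.3624) T_A=(16.7009,-5.6158) T_B=(-1.0839,7.9832) sweep=140.6598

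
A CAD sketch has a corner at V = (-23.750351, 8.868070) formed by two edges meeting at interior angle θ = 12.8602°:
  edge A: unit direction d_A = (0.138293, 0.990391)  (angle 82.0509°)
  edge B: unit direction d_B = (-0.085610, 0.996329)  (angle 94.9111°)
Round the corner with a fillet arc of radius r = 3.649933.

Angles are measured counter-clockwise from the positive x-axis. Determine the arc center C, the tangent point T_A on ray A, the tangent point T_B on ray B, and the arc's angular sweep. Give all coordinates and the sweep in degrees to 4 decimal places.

bisector direction at 88.4810° = (0.026508,0.999649)
center distance |VC| = r/sin(θ/2) = 3.649933/sin(6.4301°) = 32.591310
C = V + |VC|·bis = (-22.8864,41.4479)
T_A = V + ((C−V)·d_A)·d_A = V + 32.3863·d_A = (-19.2715,40.9432)
T_B = V + ((C−V)·d_B)·d_B = V + 32.3863·d_B = (-26.5229,41.1355)
sweep = 180° − θ = 167.1398°

center=(-22.8864,41.4479) T_A=(-19.2715,40.9432) T_B=(-26.5229,41.1355) sweep=167.1398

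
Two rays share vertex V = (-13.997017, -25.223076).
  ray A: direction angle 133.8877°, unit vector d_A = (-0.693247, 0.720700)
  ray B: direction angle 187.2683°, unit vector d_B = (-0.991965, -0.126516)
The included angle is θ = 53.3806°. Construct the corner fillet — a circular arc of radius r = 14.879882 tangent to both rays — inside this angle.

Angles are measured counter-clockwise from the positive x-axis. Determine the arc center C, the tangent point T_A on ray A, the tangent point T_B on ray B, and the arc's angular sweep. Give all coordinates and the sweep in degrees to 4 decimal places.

bisector direction at 160.5780° = (-0.943095,0.332523)
center distance |VC| = r/sin(θ/2) = 14.879882/sin(26.6903°) = 33.127672
C = V + |VC|·bis = (-45.2396,-14.2074)
T_A = V + ((C−V)·d_A)·d_A = V + 29.5978·d_A = (-34.5156,-3.8919)
T_B = V + ((C−V)·d_B)·d_B = V + 29.5978·d_B = (-43.3570,-28.9677)
sweep = 180° − θ = 126.6194°

center=(-45.2396,-14.2074) T_A=(-34.5156,-3.8919) T_B=(-43.3570,-28.9677) sweep=126.6194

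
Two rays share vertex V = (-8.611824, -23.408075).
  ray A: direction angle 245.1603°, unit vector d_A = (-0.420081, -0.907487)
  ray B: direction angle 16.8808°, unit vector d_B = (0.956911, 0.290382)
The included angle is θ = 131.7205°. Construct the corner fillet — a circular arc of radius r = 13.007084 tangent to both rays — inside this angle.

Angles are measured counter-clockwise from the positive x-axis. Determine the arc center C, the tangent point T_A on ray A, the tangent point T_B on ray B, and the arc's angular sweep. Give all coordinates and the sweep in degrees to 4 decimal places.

bisector direction at 311.0206° = (0.656330,-0.754474)
center distance |VC| = r/sin(θ/2) = 13.007084/sin(65.8602°) = 14.253547
C = V + |VC|·bis = (0.7432,-34.1620)
T_A = V + ((C−V)·d_A)·d_A = V + 5.8292·d_A = (-11.0606,-28.6980)
T_B = V + ((C−V)·d_B)·d_B = V + 5.8292·d_B = (-3.0338,-21.7154)
sweep = 180° − θ = 48.2795°

center=(0.7432,-34.1620) T_A=(-11.0606,-28.6980) T_B=(-3.0338,-21.7154) sweep=48.2795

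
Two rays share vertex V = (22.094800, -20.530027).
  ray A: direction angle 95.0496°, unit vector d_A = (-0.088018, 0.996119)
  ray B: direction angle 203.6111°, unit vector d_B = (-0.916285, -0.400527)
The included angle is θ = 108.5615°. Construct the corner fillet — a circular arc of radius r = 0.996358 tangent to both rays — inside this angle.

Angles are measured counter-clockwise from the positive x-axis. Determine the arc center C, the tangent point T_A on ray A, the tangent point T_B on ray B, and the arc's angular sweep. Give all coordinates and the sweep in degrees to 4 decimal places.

bisector direction at 149.3303° = (-0.860123,0.510087)
center distance |VC| = r/sin(θ/2) = 0.996358/sin(54.2807°) = 1.227212
C = V + |VC|·bis = (21.0392,-19.9040)
T_A = V + ((C−V)·d_A)·d_A = V + 0.7165·d_A = (22.0317,-19.8163)
T_B = V + ((C−V)·d_B)·d_B = V + 0.7165·d_B = (21.4383,-20.8170)
sweep = 180° − θ = 71.4385°

center=(21.0392,-19.9040) T_A=(22.0317,-19.8163) T_B=(21.4383,-20.8170) sweep=71.4385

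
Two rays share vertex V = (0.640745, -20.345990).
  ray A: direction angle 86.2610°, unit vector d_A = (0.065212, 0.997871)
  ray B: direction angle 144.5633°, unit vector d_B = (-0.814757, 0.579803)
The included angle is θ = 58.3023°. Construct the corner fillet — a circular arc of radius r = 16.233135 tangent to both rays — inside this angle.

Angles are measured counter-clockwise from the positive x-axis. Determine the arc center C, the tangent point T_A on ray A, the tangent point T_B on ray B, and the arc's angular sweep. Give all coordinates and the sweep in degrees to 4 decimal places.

center=(-13.6599,9.7547) T_A=(2.5387,8.6961) T_B=(-23.0719,-3.4714) sweep=121.6977

bisector direction at 115.4121° = (-0.429127,0.903244)
center distance |VC| = r/sin(θ/2) = 16.233135/sin(29.1512°) = 33.325041
C = V + |VC|·bis = (-13.6599,9.7547)
T_A = V + ((C−V)·d_A)·d_A = V + 29.1040·d_A = (2.5387,8.6961)
T_B = V + ((C−V)·d_B)·d_B = V + 29.1040·d_B = (-23.0719,-3.4714)
sweep = 180° − θ = 121.6977°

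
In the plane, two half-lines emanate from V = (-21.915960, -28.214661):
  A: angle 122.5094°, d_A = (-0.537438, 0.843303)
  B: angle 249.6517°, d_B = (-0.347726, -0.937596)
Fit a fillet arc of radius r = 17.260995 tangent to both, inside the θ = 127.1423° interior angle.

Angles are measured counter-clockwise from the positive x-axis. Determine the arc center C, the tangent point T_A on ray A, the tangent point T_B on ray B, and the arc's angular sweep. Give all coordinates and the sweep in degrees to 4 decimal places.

center=(-41.0830,-30.2565) T_A=(-26.5268,-20.9797) T_B=(-24.8992,-36.2585) sweep=52.8577

bisector direction at 186.0806° = (-0.994374,-0.105927)
center distance |VC| = r/sin(θ/2) = 17.260995/sin(63.5712°) = 19.275523
C = V + |VC|·bis = (-41.0830,-30.2565)
T_A = V + ((C−V)·d_A)·d_A = V + 8.5793·d_A = (-26.5268,-20.9797)
T_B = V + ((C−V)·d_B)·d_B = V + 8.5793·d_B = (-24.8992,-36.2585)
sweep = 180° − θ = 52.8577°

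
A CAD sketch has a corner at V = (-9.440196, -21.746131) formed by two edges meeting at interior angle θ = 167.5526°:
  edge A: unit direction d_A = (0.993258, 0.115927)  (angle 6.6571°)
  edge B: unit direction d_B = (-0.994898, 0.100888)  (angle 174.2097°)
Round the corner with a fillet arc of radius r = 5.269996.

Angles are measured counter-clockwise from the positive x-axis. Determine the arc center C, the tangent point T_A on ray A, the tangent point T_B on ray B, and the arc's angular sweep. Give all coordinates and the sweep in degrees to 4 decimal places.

bisector direction at 90.4334° = (-0.007564,0.999971)
center distance |VC| = r/sin(θ/2) = 5.269996/sin(83.7763°) = 5.301240
C = V + |VC|·bis = (-9.4803,-16.4450)
T_A = V + ((C−V)·d_A)·d_A = V + 0.5747·d_A = (-8.8694,-21.6795)
T_B = V + ((C−V)·d_B)·d_B = V + 0.5747·d_B = (-10.0120,-21.6881)
sweep = 180° − θ = 12.4474°

center=(-9.4803,-16.4450) T_A=(-8.8694,-21.6795) T_B=(-10.0120,-21.6881) sweep=12.4474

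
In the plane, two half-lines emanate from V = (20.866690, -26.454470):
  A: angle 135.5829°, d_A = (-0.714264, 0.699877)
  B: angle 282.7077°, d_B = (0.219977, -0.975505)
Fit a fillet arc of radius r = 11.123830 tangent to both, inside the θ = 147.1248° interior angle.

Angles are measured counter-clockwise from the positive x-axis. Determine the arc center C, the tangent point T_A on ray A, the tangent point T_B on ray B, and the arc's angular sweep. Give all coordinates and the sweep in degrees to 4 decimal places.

bisector direction at 209.1453° = (-0.873387,-0.487026)
center distance |VC| = r/sin(θ/2) = 11.123830/sin(73.5624°) = 11.597852
C = V + |VC|·bis = (10.7373,-32.1029)
T_A = V + ((C−V)·d_A)·d_A = V + 3.2819·d_A = (18.5226,-24.1576)
T_B = V + ((C−V)·d_B)·d_B = V + 3.2819·d_B = (21.5886,-29.6559)
sweep = 180° − θ = 32.8752°

center=(10.7373,-32.1029) T_A=(18.5226,-24.1576) T_B=(21.5886,-29.6559) sweep=32.8752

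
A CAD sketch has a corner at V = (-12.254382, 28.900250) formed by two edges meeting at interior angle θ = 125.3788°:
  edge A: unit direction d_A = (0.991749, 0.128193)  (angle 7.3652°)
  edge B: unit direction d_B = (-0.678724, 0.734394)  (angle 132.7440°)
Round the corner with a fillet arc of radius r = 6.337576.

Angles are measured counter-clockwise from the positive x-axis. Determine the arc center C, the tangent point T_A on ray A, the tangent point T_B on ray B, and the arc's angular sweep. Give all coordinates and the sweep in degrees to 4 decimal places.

bisector direction at 70.0546° = (0.341125,0.940018)
center distance |VC| = r/sin(θ/2) = 6.337576/sin(62.6894°) = 7.132634
C = V + |VC|·bis = (-9.8213,35.6051)
T_A = V + ((C−V)·d_A)·d_A = V + 3.2726·d_A = (-9.0088,29.3198)
T_B = V + ((C−V)·d_B)·d_B = V + 3.2726·d_B = (-14.4755,31.3036)
sweep = 180° − θ = 54.6212°

center=(-9.8213,35.6051) T_A=(-9.0088,29.3198) T_B=(-14.4755,31.3036) sweep=54.6212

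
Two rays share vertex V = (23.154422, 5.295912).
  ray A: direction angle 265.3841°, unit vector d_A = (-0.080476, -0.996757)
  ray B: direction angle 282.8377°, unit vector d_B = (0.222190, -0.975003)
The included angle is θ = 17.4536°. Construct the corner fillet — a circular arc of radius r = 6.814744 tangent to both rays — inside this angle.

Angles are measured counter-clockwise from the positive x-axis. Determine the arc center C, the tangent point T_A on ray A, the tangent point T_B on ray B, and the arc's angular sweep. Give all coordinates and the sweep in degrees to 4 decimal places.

bisector direction at 274.1109° = (0.071687,-0.997427)
center distance |VC| = r/sin(θ/2) = 6.814744/sin(8.7268°) = 44.915645
C = V + |VC|·bis = (26.3743,-39.5042)
T_A = V + ((C−V)·d_A)·d_A = V + 44.3957·d_A = (19.5817,-38.9558)
T_B = V + ((C−V)·d_B)·d_B = V + 44.3957·d_B = (33.0187,-37.9900)
sweep = 180° − θ = 162.5464°

center=(26.3743,-39.5042) T_A=(19.5817,-38.9558) T_B=(33.0187,-37.9900) sweep=162.5464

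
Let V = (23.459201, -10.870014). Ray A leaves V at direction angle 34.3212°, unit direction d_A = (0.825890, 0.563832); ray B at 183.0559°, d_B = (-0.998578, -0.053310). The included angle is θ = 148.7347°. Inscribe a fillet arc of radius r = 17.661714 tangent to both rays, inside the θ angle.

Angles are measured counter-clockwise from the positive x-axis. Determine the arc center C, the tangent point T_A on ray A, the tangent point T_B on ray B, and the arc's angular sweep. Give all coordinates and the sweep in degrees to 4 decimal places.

bisector direction at 108.6885° = (-0.320424,0.947274)
center distance |VC| = r/sin(θ/2) = 17.661714/sin(74.3674°) = 18.340131
C = V + |VC|·bis = (17.5826,6.5031)
T_A = V + ((C−V)·d_A)·d_A = V + 4.9421·d_A = (27.5408,-8.0835)
T_B = V + ((C−V)·d_B)·d_B = V + 4.9421·d_B = (18.5241,-11.1335)
sweep = 180° − θ = 31.2653°

center=(17.5826,6.5031) T_A=(27.5408,-8.0835) T_B=(18.5241,-11.1335) sweep=31.2653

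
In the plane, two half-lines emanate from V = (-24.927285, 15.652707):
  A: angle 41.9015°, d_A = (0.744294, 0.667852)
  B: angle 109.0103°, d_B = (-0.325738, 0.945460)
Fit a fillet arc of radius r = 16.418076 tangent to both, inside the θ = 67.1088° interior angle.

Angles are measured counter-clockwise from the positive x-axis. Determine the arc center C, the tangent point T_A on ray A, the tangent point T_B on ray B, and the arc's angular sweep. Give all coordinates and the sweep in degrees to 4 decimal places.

center=(-17.4679,44.4045) T_A=(-6.5031,32.1847) T_B=(-32.9906,39.0565) sweep=112.8912

bisector direction at 75.4559° = (0.251125,0.967955)
center distance |VC| = r/sin(θ/2) = 16.418076/sin(33.5544°) = 29.703691
C = V + |VC|·bis = (-17.4679,44.4045)
T_A = V + ((C−V)·d_A)·d_A = V + 24.7539·d_A = (-6.5031,32.1847)
T_B = V + ((C−V)·d_B)·d_B = V + 24.7539·d_B = (-32.9906,39.0565)
sweep = 180° − θ = 112.8912°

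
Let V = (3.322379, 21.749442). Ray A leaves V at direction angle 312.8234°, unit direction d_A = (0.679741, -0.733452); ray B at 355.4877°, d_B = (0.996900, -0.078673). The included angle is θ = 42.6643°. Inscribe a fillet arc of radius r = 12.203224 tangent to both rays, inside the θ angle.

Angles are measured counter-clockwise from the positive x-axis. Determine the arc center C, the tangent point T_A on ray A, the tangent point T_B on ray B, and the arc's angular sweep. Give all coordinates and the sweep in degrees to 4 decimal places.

bisector direction at 334.1556° = (0.899981,-0.435929)
center distance |VC| = r/sin(θ/2) = 12.203224/sin(21.3321°) = 33.546172
C = V + |VC|·bis = (33.5133,7.1257)
T_A = V + ((C−V)·d_A)·d_A = V + 31.2478·d_A = (24.5628,-1.1694)
T_B = V + ((C−V)·d_B)·d_B = V + 31.2478·d_B = (34.4734,19.2911)
sweep = 180° − θ = 137.3357°

center=(33.5133,7.1257) T_A=(24.5628,-1.1694) T_B=(34.4734,19.2911) sweep=137.3357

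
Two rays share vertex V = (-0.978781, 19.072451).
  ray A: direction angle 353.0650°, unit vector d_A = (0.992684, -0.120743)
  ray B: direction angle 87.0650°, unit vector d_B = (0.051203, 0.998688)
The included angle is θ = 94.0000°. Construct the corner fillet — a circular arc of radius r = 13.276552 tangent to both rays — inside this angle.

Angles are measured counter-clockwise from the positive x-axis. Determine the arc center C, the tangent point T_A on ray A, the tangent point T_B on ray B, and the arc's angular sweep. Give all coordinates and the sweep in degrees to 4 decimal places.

center=(12.9143,30.7570) T_A=(11.3112,17.5776) T_B=(-0.3449,31.4368) sweep=86.0000

bisector direction at 40.0650° = (0.765315,0.643656)
center distance |VC| = r/sin(θ/2) = 13.276552/sin(47.0000°) = 18.153394
C = V + |VC|·bis = (12.9143,30.7570)
T_A = V + ((C−V)·d_A)·d_A = V + 12.3806·d_A = (11.3112,17.5776)
T_B = V + ((C−V)·d_B)·d_B = V + 12.3806·d_B = (-0.3449,31.4368)
sweep = 180° − θ = 86.0000°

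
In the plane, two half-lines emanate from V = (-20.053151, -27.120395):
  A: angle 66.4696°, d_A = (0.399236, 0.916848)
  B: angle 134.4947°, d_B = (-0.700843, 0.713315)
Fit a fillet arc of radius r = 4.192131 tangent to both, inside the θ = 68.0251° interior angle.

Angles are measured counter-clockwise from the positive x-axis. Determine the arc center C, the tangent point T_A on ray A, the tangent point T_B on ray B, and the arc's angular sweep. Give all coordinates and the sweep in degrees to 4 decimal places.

bisector direction at 100.4821° = (-0.181929,0.983312)
center distance |VC| = r/sin(θ/2) = 4.192131/sin(34.0125°) = 7.494319
C = V + |VC|·bis = (-21.4166,-19.7511)
T_A = V + ((C−V)·d_A)·d_A = V + 6.2122·d_A = (-17.5730,-21.4248)
T_B = V + ((C−V)·d_B)·d_B = V + 6.2122·d_B = (-24.4069,-22.6892)
sweep = 180° − θ = 111.9749°

center=(-21.4166,-19.7511) T_A=(-17.5730,-21.4248) T_B=(-24.4069,-22.6892) sweep=111.9749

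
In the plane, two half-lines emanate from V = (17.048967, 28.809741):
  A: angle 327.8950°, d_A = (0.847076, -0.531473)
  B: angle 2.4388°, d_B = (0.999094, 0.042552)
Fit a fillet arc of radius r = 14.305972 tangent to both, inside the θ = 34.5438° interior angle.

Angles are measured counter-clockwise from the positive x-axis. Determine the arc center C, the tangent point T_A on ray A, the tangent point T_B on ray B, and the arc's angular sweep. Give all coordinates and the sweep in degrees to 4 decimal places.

bisector direction at 345.1669° = (0.966676,-0.256004)
center distance |VC| = r/sin(θ/2) = 14.305972/sin(17.2719°) = 48.183410
C = V + |VC|·bis = (63.6267,16.4746)
T_A = V + ((C−V)·d_A)·d_A = V + 46.0107·d_A = (56.0235,4.3563)
T_B = V + ((C−V)·d_B)·d_B = V + 46.0107·d_B = (63.0179,30.7676)
sweep = 180° − θ = 145.4562°

center=(63.6267,16.4746) T_A=(56.0235,4.3563) T_B=(63.0179,30.7676) sweep=145.4562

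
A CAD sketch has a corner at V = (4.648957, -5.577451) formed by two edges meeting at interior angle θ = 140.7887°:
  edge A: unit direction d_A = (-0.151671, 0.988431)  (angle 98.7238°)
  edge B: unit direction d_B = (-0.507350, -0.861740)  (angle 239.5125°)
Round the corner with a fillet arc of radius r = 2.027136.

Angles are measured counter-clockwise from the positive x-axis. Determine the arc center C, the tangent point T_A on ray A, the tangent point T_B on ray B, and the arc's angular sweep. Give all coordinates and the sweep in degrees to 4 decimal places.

center=(2.5358,-5.1712) T_A=(4.5394,-4.8637) T_B=(4.2826,-6.1997) sweep=39.2113

bisector direction at 169.1182° = (-0.982019,0.188784)
center distance |VC| = r/sin(θ/2) = 2.027136/sin(70.3944°) = 2.151893
C = V + |VC|·bis = (2.5358,-5.1712)
T_A = V + ((C−V)·d_A)·d_A = V + 0.7221·d_A = (4.5394,-4.8637)
T_B = V + ((C−V)·d_B)·d_B = V + 0.7221·d_B = (4.2826,-6.1997)
sweep = 180° − θ = 39.2113°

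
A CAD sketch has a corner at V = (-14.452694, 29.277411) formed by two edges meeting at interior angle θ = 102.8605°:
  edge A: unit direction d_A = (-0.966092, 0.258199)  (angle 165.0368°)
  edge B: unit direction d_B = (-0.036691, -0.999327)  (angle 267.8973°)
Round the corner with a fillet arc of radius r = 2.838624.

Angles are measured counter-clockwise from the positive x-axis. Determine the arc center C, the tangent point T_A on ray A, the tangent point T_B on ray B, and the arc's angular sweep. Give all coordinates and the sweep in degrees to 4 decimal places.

bisector direction at 216.4671° = (-0.804199,-0.594360)
center distance |VC| = r/sin(θ/2) = 2.838624/sin(51.4303°) = 3.630652
C = V + |VC|·bis = (-17.3725,27.1195)
T_A = V + ((C−V)·d_A)·d_A = V + 2.2636·d_A = (-16.6395,29.8619)
T_B = V + ((C−V)·d_B)·d_B = V + 2.2636·d_B = (-14.5357,27.0153)
sweep = 180° − θ = 77.1395°

center=(-17.3725,27.1195) T_A=(-16.6395,29.8619) T_B=(-14.5357,27.0153) sweep=77.1395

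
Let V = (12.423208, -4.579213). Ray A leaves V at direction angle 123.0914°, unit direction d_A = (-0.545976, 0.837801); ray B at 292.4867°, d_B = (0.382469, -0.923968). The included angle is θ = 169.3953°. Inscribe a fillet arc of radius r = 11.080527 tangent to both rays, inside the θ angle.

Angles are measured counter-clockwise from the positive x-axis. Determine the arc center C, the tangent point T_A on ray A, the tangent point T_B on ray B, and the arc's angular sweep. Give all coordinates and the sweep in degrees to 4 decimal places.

bisector direction at 207.7890° = (-0.884670,-0.466218)
center distance |VC| = r/sin(θ/2) = 11.080527/sin(84.6976°) = 11.128145
C = V + |VC|·bis = (2.5785,-9.7673)
T_A = V + ((C−V)·d_A)·d_A = V + 1.0284·d_A = (11.8617,-3.7176)
T_B = V + ((C−V)·d_B)·d_B = V + 1.0284·d_B = (12.8165,-5.5294)
sweep = 180° − θ = 10.6047°

center=(2.5785,-9.7673) T_A=(11.8617,-3.7176) T_B=(12.8165,-5.5294) sweep=10.6047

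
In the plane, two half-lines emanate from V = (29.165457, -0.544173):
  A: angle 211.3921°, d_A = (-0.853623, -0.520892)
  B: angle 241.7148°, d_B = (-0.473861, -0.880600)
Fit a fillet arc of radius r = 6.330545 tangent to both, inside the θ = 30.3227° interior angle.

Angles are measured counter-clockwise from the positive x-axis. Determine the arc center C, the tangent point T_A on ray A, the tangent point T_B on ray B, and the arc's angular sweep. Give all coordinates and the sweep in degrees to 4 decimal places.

bisector direction at 226.5534° = (-0.687678,-0.726016)
center distance |VC| = r/sin(θ/2) = 6.330545/sin(15.1614°) = 24.205054
C = V + |VC|·bis = (12.5202,-18.1174)
T_A = V + ((C−V)·d_A)·d_A = V + 23.3626·d_A = (9.2227,-12.7135)
T_B = V + ((C−V)·d_B)·d_B = V + 23.3626·d_B = (18.0949,-21.1172)
sweep = 180° − θ = 149.6773°

center=(12.5202,-18.1174) T_A=(9.2227,-12.7135) T_B=(18.0949,-21.1172) sweep=149.6773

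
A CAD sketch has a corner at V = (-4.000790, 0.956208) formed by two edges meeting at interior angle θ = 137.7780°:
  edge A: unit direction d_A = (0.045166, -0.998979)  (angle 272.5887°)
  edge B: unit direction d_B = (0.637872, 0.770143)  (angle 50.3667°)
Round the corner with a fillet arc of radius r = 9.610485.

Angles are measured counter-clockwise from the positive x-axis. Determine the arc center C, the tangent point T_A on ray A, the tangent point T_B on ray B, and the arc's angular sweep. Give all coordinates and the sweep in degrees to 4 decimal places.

center=(5.7675,-2.3164) T_A=(-3.8332,-2.7505) T_B=(-1.6340,3.8138) sweep=42.2220

bisector direction at 341.4777° = (0.948200,-0.317674)
center distance |VC| = r/sin(θ/2) = 9.610485/sin(68.8890°) = 10.301903
C = V + |VC|·bis = (5.7675,-2.3164)
T_A = V + ((C−V)·d_A)·d_A = V + 3.7105·d_A = (-3.8332,-2.7505)
T_B = V + ((C−V)·d_B)·d_B = V + 3.7105·d_B = (-1.6340,3.8138)
sweep = 180° − θ = 42.2220°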